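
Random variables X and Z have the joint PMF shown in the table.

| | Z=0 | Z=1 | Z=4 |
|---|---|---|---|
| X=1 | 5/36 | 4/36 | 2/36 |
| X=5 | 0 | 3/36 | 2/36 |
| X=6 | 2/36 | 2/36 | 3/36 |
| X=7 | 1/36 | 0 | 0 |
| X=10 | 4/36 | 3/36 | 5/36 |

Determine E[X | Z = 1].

61/12

P(Z = 1) = 1/3.
Σ X·P over the event = 1·(4/36) + 5·(3/36) + 6·(2/36) + 10·(3/36) = 61/36.
E[X | Z = 1] = (61/36) / (1/3) = 61/12.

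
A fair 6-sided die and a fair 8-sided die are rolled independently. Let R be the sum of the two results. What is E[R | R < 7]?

14/3

P(R < 7) = 5/16.
Σ over the event: 2·1/48 + 3·1/24 + 4·1/16 + 5·1/12 + 6·5/48 = 35/24.
E[R | R < 7] = (35/24) / (5/16) = 14/3.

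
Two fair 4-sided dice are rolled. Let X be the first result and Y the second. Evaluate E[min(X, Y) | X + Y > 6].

Outcomes with X + Y > 6: (3,4), (4,3), (4,4), each with probability 1/16.
E[min(X, Y) | X + Y > 6] = (3 + 3 + 4) / 3 = 10/3.

10/3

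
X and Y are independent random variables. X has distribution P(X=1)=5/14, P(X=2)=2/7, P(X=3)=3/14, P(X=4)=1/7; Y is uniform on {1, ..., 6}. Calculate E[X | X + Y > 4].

70/29

P(X + Y > 4) = 29/42.
Summing X·P(x,y) over outcomes with X + Y > 4 gives 5/3.
E[X | X + Y > 4] = (5/3) / (29/42) = 70/29.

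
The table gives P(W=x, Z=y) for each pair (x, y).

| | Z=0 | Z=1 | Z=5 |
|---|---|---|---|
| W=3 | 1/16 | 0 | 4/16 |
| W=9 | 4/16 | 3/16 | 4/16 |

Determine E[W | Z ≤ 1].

P(Z ≤ 1) = 1/2.
Σ W·P over the event = 3·(1/16) + 9·(4/16) + 9·(3/16) = 33/8.
E[W | Z ≤ 1] = (33/8) / (1/2) = 33/4.

33/4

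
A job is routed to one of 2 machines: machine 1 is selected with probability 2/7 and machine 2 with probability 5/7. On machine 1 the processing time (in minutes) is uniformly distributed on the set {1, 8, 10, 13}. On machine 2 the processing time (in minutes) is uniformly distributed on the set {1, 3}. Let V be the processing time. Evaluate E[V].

E[V | machine 1] = (1+8+10+13)/4 = 8.
E[V | machine 2] = (1+3)/2 = 2.
By the law of total expectation,
E[V] = (2/7)·(8) + (5/7)·(2) = 26/7.

26/7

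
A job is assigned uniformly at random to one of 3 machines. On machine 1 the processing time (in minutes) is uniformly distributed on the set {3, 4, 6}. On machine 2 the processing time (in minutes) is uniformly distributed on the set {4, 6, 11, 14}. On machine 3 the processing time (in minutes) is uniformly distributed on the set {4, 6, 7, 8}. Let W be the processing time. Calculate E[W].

58/9

E[W | machine 1] = (3+4+6)/3 = 13/3.
E[W | machine 2] = (4+6+11+14)/4 = 35/4.
E[W | machine 3] = (4+6+7+8)/4 = 25/4.
E[W] = (1/3)·(13/3) + (1/3)·(35/4) + (1/3)·(25/4) = 58/9.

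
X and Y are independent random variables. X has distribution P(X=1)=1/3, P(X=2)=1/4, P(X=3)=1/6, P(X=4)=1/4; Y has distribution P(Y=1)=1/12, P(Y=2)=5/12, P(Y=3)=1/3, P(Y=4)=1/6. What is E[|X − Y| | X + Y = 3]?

1

P(X + Y = 3) = 23/144.
Summing |X−Y|·P(x,y) over outcomes with X + Y = 3 gives 23/144.
E[|X − Y| | X + Y = 3] = (23/144) / (23/144) = 1.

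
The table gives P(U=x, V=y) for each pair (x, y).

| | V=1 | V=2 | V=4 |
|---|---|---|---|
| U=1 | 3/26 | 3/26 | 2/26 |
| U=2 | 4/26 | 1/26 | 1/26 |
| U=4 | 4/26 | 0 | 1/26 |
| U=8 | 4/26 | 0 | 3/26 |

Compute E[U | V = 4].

P(V = 4) = 7/26.
Σ U·P over the event = 1·(2/26) + 2·(1/26) + 4·(1/26) + 8·(3/26) = 16/13.
E[U | V = 4] = (16/13) / (7/26) = 32/7.

32/7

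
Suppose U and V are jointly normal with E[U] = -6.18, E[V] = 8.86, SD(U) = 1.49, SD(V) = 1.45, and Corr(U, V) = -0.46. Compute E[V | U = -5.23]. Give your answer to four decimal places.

8.4347

E[V | U=x] = μ_V + ρ(σ_V/σ_U)(x − μ_U) for jointly normal variables.
E[V | U=-5.23] = 8.86 + (-0.46)·(1.45/1.49)·(-5.23 − (-6.18)) = 8.86 + (-0.44765)·(0.95) = 8.4347.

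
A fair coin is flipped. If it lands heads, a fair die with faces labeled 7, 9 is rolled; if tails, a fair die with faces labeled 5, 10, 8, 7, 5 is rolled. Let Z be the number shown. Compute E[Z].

15/2

E[Z | heads] = (7+9)/2 = 8.
E[Z | tails] = (5+10+8+7+5)/5 = 7.
By the law of total expectation,
E[Z] = (1/2)·(8) + (1/2)·(7) = 15/2.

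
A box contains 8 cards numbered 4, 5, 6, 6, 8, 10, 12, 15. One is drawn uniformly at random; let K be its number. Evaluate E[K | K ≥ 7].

P(K ≥ 7) = 1/2.
Σ over the event: 8·1/8 + 10·1/8 + 12·1/8 + 15·1/8 = 45/8.
E[K | K ≥ 7] = (45/8) / (1/2) = 45/4.

45/4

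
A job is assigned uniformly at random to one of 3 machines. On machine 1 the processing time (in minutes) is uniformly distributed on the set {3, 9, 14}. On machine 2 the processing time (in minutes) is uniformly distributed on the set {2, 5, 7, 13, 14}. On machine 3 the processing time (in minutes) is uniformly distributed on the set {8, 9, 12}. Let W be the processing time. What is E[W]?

398/45

E[W | machine 1] = (3+9+14)/3 = 26/3.
E[W | machine 2] = (2+5+7+13+14)/5 = 41/5.
E[W | machine 3] = (8+9+12)/3 = 29/3.
E[W] = (1/3)·(26/3) + (1/3)·(41/5) + (1/3)·(29/3) = 398/45.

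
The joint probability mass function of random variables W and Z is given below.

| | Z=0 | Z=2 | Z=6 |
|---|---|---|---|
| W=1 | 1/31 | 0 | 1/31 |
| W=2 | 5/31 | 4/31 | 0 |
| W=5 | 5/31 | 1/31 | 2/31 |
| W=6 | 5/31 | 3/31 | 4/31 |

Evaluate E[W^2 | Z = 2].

P(Z = 2) = 8/31.
Σ W^2·P over the event = 4·(4/31) + 25·(1/31) + 36·(3/31) = 149/31.
E[W^2 | Z = 2] = (149/31) / (8/31) = 149/8.

149/8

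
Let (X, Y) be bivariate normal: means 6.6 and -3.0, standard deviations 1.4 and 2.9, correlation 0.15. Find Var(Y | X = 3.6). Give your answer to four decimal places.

The conditional variance in a bivariate normal is σ_Y²(1 − ρ²), independent of x.
Var(Y | X=3.6) = (2.9)²·(1 − (0.15)²) = 8.41·0.9775 = 8.2208.

8.2208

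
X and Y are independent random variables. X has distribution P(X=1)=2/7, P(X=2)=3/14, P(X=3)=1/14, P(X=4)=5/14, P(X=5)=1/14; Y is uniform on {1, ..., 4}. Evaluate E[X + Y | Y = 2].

P(Y = 2) = 1/4.
Summing (X+Y)·P(x,y) over outcomes with Y = 2 gives 33/28.
E[X + Y | Y = 2] = (33/28) / (1/4) = 33/7.

33/7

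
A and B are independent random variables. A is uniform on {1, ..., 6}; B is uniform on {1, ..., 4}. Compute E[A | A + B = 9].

11/2

P(A + B = 9) = 1/12.
Summing A·P(x,y) over outcomes with A + B = 9 gives 11/24.
E[A | A + B = 9] = (11/24) / (1/12) = 11/2.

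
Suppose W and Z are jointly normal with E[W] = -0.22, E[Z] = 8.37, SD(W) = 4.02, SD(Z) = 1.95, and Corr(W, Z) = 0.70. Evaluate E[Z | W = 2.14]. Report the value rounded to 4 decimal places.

E[Z | W=x] = μ_Z + ρ(σ_Z/σ_W)(x − μ_W) for jointly normal variables.
E[Z | W=2.14] = 8.37 + (0.70)·(1.95/4.02)·(2.14 − (-0.22)) = 8.37 + (0.33955)·(2.36) = 9.1713.

9.1713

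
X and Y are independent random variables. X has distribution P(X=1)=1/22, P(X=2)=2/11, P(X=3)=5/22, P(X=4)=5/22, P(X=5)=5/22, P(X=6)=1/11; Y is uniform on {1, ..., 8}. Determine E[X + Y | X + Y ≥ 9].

286/27

P(X + Y ≥ 9) = 81/176.
Summing (X+Y)·P(x,y) over outcomes with X + Y ≥ 9 gives 39/8.
E[X + Y | X + Y ≥ 9] = (39/8) / (81/176) = 286/27.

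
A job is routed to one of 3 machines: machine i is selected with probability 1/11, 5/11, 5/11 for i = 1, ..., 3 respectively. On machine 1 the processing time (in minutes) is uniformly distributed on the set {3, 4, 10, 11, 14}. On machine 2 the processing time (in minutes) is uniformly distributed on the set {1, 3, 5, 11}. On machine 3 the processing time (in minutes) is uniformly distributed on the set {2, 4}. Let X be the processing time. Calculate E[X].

E[X | machine 1] = (3+4+10+11+14)/5 = 42/5.
E[X | machine 2] = (1+3+5+11)/4 = 5.
E[X | machine 3] = (2+4)/2 = 3.
By the law of total expectation,
E[X] = (1/11)·(42/5) + (5/11)·(5) + (5/11)·(3) = 22/5.

22/5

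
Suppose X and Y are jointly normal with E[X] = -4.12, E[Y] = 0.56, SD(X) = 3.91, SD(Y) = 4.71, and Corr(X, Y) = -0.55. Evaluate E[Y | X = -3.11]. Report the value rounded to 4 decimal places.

E[Y | X=x] = μ_Y + ρ(σ_Y/σ_X)(x − μ_X) for jointly normal variables.
E[Y | X=-3.11] = 0.56 + (-0.55)·(4.71/3.91)·(-3.11 − (-4.12)) = 0.56 + (-0.66253)·(1.01) = -0.1092.

-0.1092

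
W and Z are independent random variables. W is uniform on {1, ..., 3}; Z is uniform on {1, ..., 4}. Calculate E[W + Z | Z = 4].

Outcomes with Z = 4: (1,4), (2,4), (3,4), each with probability 1/12.
E[W + Z | Z = 4] = (5 + 6 + 7) / 3 = 6.

6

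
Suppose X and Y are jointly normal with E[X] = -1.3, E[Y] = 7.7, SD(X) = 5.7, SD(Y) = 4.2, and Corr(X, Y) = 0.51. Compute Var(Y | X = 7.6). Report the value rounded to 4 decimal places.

13.0518

The conditional variance in a bivariate normal is σ_Y²(1 − ρ²), independent of x.
Var(Y | X=7.6) = (4.2)²·(1 − (0.51)²) = 17.64·0.7399 = 13.0518.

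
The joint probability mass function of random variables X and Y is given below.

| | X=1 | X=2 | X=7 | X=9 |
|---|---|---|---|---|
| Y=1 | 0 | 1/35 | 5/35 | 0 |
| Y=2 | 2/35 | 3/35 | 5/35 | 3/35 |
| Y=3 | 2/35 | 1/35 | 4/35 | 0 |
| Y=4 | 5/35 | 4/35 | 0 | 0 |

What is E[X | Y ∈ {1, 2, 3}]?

139/26

P(Y ∈ {1, 2, 3}) = 26/35.
Summing X·P(X=x,Y=y) over the conditioning event gives 139/35.
E[X | Y ∈ {1, 2, 3}] = (139/35) / (26/35) = 139/26.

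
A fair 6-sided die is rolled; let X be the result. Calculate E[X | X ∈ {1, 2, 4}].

7/3

P(X ∈ {1, 2, 4}) = 1/2.
Σ over the event: 1·1/6 + 2·1/6 + 4·1/6 = 7/6.
E[X | X ∈ {1, 2, 4}] = (7/6) / (1/2) = 7/3.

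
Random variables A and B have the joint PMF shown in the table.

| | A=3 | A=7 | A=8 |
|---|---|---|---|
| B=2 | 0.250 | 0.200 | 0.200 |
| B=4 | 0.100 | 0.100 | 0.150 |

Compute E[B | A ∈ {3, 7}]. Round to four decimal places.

P(A ∈ {3, 7}) = 0.650.
Σ B·P over the event = 2·(0.250) + 4·(0.100) + 2·(0.200) + 4·(0.100) = 1.700.
E[B | A ∈ {3, 7}] = (1.700) / (0.650) = 2.6154.

2.6154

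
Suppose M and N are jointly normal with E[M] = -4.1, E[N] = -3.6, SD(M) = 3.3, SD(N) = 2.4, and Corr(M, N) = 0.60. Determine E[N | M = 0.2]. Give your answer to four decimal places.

For a bivariate normal, E[N | M=x] = μ_N + ρ·(σ_N/σ_M)·(x − μ_M).
E[N | M=0.2] = -3.6 + (0.60)·(2.4/3.3)·(0.2 − (-4.1)) = -3.6 + (0.436364)·(4.3) = -1.7236.

-1.7236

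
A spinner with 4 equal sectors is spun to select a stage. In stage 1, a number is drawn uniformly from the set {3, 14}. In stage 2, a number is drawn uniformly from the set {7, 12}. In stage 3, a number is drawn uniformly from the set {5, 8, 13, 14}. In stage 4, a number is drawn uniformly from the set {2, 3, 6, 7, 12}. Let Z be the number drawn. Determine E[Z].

17/2

E[Z | stage 1] = (3+14)/2 = 17/2.
E[Z | stage 2] = (7+12)/2 = 19/2.
E[Z | stage 3] = (5+8+13+14)/4 = 10.
E[Z | stage 4] = (2+3+6+7+12)/5 = 6.
By the law of total expectation,
E[Z] = (1/4)·(17/2) + (1/4)·(19/2) + (1/4)·(10) + (1/4)·(6) = 17/2.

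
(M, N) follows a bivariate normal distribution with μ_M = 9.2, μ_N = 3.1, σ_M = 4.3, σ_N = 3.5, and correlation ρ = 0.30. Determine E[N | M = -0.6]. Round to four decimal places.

E[N | M=x] = μ_N + ρ(σ_N/σ_M)(x − μ_M) for jointly normal variables.
E[N | M=-0.6] = 3.1 + (0.30)·(3.5/4.3)·(-0.6 − (9.2)) = 3.1 + (0.244186)·(-9.8) = 0.7070.

0.7070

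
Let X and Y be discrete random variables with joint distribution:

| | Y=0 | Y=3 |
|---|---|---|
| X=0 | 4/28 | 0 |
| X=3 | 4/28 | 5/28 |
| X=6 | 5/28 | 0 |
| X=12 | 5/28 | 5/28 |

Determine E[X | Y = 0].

P(Y = 0) = 9/14.
Σ X·P over the event = 0·(4/28) + 3·(4/28) + 6·(5/28) + 12·(5/28) = 51/14.
E[X | Y = 0] = (51/14) / (9/14) = 17/3.

17/3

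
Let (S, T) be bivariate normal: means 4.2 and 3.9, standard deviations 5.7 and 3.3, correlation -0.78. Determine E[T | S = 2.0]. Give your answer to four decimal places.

4.8935

E[T | S=x] = μ_T + ρ(σ_T/σ_S)(x − μ_S) for jointly normal variables.
E[T | S=2.0] = 3.9 + (-0.78)·(3.3/5.7)·(2.0 − (4.2)) = 3.9 + (-0.45158)·(-2.2) = 4.8935.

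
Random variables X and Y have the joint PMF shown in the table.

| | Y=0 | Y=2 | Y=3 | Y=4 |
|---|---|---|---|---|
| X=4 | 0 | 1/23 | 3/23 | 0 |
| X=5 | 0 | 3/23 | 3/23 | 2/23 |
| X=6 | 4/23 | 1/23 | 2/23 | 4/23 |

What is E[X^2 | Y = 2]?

P(Y = 2) = 5/23.
Σ X^2·P over the event = 16·(1/23) + 25·(3/23) + 36·(1/23) = 127/23.
E[X^2 | Y = 2] = (127/23) / (5/23) = 127/5.

127/5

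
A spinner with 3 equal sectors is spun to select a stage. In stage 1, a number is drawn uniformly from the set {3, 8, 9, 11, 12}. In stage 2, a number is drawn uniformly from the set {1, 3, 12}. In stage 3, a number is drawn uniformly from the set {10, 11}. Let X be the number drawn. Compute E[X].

E[X | stage 1] = (3+8+9+11+12)/5 = 43/5.
E[X | stage 2] = (1+3+12)/3 = 16/3.
E[X | stage 3] = (10+11)/2 = 21/2.
E[X] = (1/3)·(43/5) + (1/3)·(16/3) + (1/3)·(21/2) = 733/90.

733/90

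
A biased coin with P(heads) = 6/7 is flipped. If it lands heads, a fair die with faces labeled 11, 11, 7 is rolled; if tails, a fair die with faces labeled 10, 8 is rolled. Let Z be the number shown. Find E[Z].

E[Z | heads] = (11+11+7)/3 = 29/3.
E[Z | tails] = (10+8)/2 = 9.
E[Z] = (6/7)·(29/3) + (1/7)·(9) = 67/7.

67/7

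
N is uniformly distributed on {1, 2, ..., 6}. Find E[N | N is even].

Given N is even, N is equally likely to be any of {2, 4, 6}.
E[N | N is even] = (2 + 4 + 6) / 3 = 4.

4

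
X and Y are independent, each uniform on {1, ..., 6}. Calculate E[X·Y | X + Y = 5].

Outcomes with X + Y = 5: (1,4), (2,3), (3,2), (4,1), each with probability 1/36.
E[X·Y | X + Y = 5] = (4 + 6 + 6 + 4) / 4 = 5.

5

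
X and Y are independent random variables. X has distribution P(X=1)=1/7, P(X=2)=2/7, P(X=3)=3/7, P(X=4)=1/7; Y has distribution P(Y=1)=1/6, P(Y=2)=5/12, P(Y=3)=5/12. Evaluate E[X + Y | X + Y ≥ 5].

145/26

P(X + Y ≥ 5) = 13/21.
Summing (X+Y)·P(x,y) over outcomes with X + Y ≥ 5 gives 145/42.
E[X + Y | X + Y ≥ 5] = (145/42) / (13/21) = 145/26.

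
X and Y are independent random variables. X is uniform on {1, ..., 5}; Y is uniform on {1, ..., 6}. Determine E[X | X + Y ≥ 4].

86/27

P(X + Y ≥ 4) = 9/10.
Summing X·P(x,y) over outcomes with X + Y ≥ 4 gives 43/15.
E[X | X + Y ≥ 4] = (43/15) / (9/10) = 86/27.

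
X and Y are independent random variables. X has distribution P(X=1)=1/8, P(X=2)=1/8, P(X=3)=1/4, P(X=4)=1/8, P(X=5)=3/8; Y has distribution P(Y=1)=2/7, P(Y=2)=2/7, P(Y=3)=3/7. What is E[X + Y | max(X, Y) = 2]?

10/3

P(max(X, Y) = 2) = 3/28.
Summing (X+Y)·P(x,y) over outcomes with max(X, Y) = 2 gives 5/14.
E[X + Y | max(X, Y) = 2] = (5/14) / (3/28) = 10/3.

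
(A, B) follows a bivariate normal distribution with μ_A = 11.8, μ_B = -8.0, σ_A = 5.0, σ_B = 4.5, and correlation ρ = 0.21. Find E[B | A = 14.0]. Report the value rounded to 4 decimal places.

-7.5842

For a bivariate normal, E[B | A=x] = μ_B + ρ·(σ_B/σ_A)·(x − μ_A).
E[B | A=14.0] = -8.0 + (0.21)·(4.5/5.0)·(14.0 − (11.8)) = -8.0 + (0.189)·(2.2) = -7.5842.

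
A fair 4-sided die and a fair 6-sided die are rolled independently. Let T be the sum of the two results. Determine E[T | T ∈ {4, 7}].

P(T ∈ {4, 7}) = 7/24.
Σ over the event: 4·1/8 + 7·1/6 = 5/3.
E[T | T ∈ {4, 7}] = (5/3) / (7/24) = 40/7.

40/7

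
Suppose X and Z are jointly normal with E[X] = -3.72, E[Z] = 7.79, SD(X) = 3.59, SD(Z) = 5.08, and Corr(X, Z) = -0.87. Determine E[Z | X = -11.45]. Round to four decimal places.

17.3063

The regression of Z on X has slope ρ·σ_Z/σ_X and passes through (μ_X, μ_Z).
E[Z | X=-11.45] = 7.79 + (-0.87)·(5.08/3.59)·(-11.45 − (-3.72)) = 7.79 + (-1.23109)·(-7.73) = 17.3063.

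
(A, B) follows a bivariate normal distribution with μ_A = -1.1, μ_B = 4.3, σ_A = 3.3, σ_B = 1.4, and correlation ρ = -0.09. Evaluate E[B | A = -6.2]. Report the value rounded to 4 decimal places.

4.4947

The regression of B on A has slope ρ·σ_B/σ_A and passes through (μ_A, μ_B).
E[B | A=-6.2] = 4.3 + (-0.09)·(1.4/3.3)·(-6.2 − (-1.1)) = 4.3 + (-0.038182)·(-5.1) = 4.4947.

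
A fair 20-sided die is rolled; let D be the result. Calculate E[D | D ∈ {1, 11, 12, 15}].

P(D ∈ {1, 11, 12, 15}) = 1/5.
Σ over the event: 1·1/20 + 11·1/20 + 12·1/20 + 15·1/20 = 39/20.
E[D | D ∈ {1, 11, 12, 15}] = (39/20) / (1/5) = 39/4.

39/4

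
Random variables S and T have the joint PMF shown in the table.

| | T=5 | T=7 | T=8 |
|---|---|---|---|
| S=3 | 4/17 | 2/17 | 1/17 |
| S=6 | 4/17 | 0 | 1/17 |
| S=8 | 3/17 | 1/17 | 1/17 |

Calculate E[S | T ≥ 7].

P(T ≥ 7) = 6/17.
Σ S·P over the event = 3·(2/17) + 3·(1/17) + 6·(1/17) + 8·(1/17) + 8·(1/17) = 31/17.
E[S | T ≥ 7] = (31/17) / (6/17) = 31/6.

31/6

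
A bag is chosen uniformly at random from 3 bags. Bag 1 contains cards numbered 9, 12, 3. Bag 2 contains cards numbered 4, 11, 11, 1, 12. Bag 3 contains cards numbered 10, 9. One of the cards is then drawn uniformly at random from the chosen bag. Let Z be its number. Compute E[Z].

E[Z | bag 1] = (9+12+3)/3 = 8.
E[Z | bag 2] = (4+11+11+1+12)/5 = 39/5.
E[Z | bag 3] = (10+9)/2 = 19/2.
By the law of total expectation,
E[Z] = (1/3)·(8) + (1/3)·(39/5) + (1/3)·(19/2) = 253/30.

253/30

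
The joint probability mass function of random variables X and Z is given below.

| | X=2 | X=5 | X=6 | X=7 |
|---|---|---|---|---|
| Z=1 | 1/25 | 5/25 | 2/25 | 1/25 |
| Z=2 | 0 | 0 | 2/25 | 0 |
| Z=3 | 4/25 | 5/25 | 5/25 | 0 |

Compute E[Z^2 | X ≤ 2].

37/5

P(X ≤ 2) = 1/5.
Σ Z^2·P over the event = 1·(1/25) + 9·(4/25) = 37/25.
E[Z^2 | X ≤ 2] = (37/25) / (1/5) = 37/5.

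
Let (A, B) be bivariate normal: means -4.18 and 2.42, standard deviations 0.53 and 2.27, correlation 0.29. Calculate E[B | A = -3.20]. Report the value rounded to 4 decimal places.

For a bivariate normal, E[B | A=x] = μ_B + ρ·(σ_B/σ_A)·(x − μ_A).
E[B | A=-3.20] = 2.42 + (0.29)·(2.27/0.53)·(-3.20 − (-4.18)) = 2.42 + (1.24208)·(0.98) = 3.6372.

3.6372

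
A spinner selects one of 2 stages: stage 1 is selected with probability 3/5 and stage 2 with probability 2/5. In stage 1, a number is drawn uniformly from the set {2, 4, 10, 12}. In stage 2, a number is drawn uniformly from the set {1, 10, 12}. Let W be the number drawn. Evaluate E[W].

E[W | stage 1] = (2+4+10+12)/4 = 7.
E[W | stage 2] = (1+10+12)/3 = 23/3.
By the law of total expectation,
E[W] = (3/5)·(7) + (2/5)·(23/3) = 109/15.

109/15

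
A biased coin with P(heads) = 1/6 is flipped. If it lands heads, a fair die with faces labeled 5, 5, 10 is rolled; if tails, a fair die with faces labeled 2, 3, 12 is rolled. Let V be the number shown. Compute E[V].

E[V | heads] = (5+5+10)/3 = 20/3.
E[V | tails] = (2+3+12)/3 = 17/3.
E[V] = (1/6)·(20/3) + (5/6)·(17/3) = 35/6.

35/6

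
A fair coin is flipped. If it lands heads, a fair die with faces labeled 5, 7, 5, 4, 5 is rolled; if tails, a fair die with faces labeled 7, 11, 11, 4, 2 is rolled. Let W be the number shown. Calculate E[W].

61/10

E[W | heads] = (5+7+5+4+5)/5 = 26/5.
E[W | tails] = (7+11+11+4+2)/5 = 7.
E[W] = (1/2)·(26/5) + (1/2)·(7) = 61/10.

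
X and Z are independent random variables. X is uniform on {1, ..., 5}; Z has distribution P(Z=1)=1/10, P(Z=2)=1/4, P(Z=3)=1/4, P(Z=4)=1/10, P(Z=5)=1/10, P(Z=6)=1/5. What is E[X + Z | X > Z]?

219/35

P(X > Z) = 7/20.
Summing (X+Z)·P(x,y) over outcomes with X > Z gives 219/100.
E[X + Z | X > Z] = (219/100) / (7/20) = 219/35.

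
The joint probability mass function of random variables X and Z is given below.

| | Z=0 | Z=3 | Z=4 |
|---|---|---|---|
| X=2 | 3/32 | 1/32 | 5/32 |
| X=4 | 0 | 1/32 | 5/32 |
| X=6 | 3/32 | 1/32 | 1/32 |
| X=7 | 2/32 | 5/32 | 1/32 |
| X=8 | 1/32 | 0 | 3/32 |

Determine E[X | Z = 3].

P(Z = 3) = 1/4.
Σ X·P over the event = 2·(1/32) + 4·(1/32) + 6·(1/32) + 7·(5/32) = 47/32.
E[X | Z = 3] = (47/32) / (1/4) = 47/8.

47/8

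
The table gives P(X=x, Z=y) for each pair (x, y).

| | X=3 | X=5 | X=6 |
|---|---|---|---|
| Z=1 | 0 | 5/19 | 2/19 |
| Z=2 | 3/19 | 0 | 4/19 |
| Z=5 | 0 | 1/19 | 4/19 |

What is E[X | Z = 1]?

37/7

P(Z = 1) = 7/19.
Σ X·P over the event = 5·(5/19) + 6·(2/19) = 37/19.
E[X | Z = 1] = (37/19) / (7/19) = 37/7.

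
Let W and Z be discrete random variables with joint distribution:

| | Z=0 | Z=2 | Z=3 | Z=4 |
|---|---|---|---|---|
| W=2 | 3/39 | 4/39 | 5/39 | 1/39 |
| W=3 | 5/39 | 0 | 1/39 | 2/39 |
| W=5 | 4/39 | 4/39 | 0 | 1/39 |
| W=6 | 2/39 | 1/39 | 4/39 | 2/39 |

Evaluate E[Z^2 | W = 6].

8

P(W = 6) = 3/13.
Σ Z^2·P over the event = 0·(2/39) + 4·(1/39) + 9·(4/39) + 16·(2/39) = 24/13.
E[Z^2 | W = 6] = (24/13) / (3/13) = 8.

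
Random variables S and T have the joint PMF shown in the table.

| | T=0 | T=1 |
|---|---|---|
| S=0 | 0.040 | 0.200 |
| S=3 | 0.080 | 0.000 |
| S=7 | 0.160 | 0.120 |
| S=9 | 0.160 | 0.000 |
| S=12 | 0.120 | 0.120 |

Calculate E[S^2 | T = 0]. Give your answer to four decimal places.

P(T = 0) = 0.560.
Σ S^2·P over the event = 0·(0.040) + 9·(0.080) + 49·(0.160) + 81·(0.160) + 144·(0.120) = 38.800.
E[S^2 | T = 0] = (38.800) / (0.560) = 69.2857.

69.2857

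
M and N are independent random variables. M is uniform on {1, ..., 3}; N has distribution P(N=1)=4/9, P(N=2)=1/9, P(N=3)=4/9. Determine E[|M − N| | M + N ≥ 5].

5/9

P(M + N ≥ 5) = 1/3.
Summing |M−N|·P(x,y) over outcomes with M + N ≥ 5 gives 5/27.
E[|M − N| | M + N ≥ 5] = (5/27) / (1/3) = 5/9.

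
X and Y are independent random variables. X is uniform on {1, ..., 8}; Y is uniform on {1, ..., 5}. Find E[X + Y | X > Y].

42/5

P(X > Y) = 5/8.
Summing (X+Y)·P(x,y) over outcomes with X > Y gives 21/4.
E[X + Y | X > Y] = (21/4) / (5/8) = 42/5.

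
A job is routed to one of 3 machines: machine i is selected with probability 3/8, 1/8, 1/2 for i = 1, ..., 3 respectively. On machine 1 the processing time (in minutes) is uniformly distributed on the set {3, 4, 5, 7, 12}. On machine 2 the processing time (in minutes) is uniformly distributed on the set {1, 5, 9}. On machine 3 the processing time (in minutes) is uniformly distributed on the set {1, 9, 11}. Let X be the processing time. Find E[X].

E[X | machine 1] = (3+4+5+7+12)/5 = 31/5.
E[X | machine 2] = (1+5+9)/3 = 5.
E[X | machine 3] = (1+9+11)/3 = 7.
E[X] = (3/8)·(31/5) + (1/8)·(5) + (1/2)·(7) = 129/20.

129/20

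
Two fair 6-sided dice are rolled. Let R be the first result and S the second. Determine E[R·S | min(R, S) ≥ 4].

25

Outcomes with min(R, S) ≥ 4: (4,4), (4,5), (4,6), (5,4), (5,5), (5,6), (6,4), (6,5), (6,6), each with probability 1/36.
E[R·S | min(R, S) ≥ 4] = (16 + 20 + 24 + 20 + 25 + 30 + 24 + 30 + 36) / 9 = 25.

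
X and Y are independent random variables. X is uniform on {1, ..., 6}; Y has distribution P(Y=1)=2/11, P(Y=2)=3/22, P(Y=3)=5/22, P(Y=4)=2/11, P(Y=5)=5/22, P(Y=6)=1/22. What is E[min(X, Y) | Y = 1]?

1

P(Y = 1) = 2/11.
Summing min(X,Y)·P(x,y) over outcomes with Y = 1 gives 2/11.
E[min(X, Y) | Y = 1] = (2/11) / (2/11) = 1.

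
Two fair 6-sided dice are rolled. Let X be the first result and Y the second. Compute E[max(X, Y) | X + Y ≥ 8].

P(X + Y ≥ 8) = 5/12.
Summing max(X,Y)·P(x,y) over outcomes with X + Y ≥ 8 gives 83/36.
E[max(X, Y) | X + Y ≥ 8] = (83/36) / (5/12) = 83/15.

83/15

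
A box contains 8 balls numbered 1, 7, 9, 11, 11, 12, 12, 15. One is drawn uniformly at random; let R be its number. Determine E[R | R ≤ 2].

1

P(R ≤ 2) = 1/8.
Σ over the event: 1·1/8 = 1/8.
E[R | R ≤ 2] = (1/8) / (1/8) = 1.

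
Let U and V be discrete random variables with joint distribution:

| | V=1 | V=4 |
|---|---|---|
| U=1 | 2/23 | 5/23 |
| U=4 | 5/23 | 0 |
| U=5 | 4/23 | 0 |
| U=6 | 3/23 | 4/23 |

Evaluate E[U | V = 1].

30/7

P(V = 1) = 14/23.
Summing U·P(U=x,V=y) over the conditioning event gives 60/23.
E[U | V = 1] = (60/23) / (14/23) = 30/7.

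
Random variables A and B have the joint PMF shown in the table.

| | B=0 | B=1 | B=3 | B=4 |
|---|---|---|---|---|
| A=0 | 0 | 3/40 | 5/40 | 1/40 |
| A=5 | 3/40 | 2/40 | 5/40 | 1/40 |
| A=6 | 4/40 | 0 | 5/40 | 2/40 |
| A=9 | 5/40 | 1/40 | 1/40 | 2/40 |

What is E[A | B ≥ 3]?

9/2

P(B ≥ 3) = 11/20.
Σ A·P over the event = 0·(5/40) + 0·(1/40) + 5·(5/40) + 5·(1/40) + 6·(5/40) + 6·(2/40) + 9·(1/40) + 9·(2/40) = 99/40.
E[A | B ≥ 3] = (99/40) / (11/20) = 9/2.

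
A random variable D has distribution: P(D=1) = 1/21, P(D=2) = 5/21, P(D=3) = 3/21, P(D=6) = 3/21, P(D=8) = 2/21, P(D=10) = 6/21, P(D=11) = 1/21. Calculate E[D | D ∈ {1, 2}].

P(D ∈ {1, 2}) = 2/7.
Σ over the event: 1·1/21 + 2·5/21 = 11/21.
E[D | D ∈ {1, 2}] = (11/21) / (2/7) = 11/6.

11/6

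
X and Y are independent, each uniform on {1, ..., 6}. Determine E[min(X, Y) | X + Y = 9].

7/2

P(X + Y = 9) = 1/9.
Summing min(X,Y)·P(x,y) over outcomes with X + Y = 9 gives 7/18.
E[min(X, Y) | X + Y = 9] = (7/18) / (1/9) = 7/2.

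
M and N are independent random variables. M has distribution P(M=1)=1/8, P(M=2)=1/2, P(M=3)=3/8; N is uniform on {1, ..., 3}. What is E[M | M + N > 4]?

P(M + N > 4) = 5/12.
Summing M·P(x,y) over outcomes with M + N > 4 gives 13/12.
E[M | M + N > 4] = (13/12) / (5/12) = 13/5.

13/5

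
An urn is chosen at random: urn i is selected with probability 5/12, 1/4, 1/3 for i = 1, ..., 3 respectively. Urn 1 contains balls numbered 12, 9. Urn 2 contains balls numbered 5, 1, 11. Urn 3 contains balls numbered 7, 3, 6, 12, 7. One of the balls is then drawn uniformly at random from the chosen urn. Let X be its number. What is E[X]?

E[X | urn 1] = (12+9)/2 = 21/2.
E[X | urn 2] = (5+1+11)/3 = 17/3.
E[X | urn 3] = (7+3+6+12+7)/5 = 7.
By the law of total expectation,
E[X] = (5/12)·(21/2) + (1/4)·(17/3) + (1/3)·(7) = 65/8.

65/8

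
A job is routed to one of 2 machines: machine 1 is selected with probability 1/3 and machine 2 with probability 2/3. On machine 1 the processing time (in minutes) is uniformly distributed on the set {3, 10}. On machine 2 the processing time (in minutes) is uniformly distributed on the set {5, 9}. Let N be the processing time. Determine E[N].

E[N | machine 1] = (3+10)/2 = 13/2.
E[N | machine 2] = (5+9)/2 = 7.
E[N] = (1/3)·(13/2) + (2/3)·(7) = 41/6.

41/6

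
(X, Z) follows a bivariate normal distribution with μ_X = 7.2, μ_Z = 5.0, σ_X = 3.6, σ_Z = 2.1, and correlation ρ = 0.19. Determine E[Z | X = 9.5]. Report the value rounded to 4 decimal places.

5.2549

E[Z | X=x] = μ_Z + ρ(σ_Z/σ_X)(x − μ_X) for jointly normal variables.
E[Z | X=9.5] = 5.0 + (0.19)·(2.1/3.6)·(9.5 − (7.2)) = 5.0 + (0.11083)·(2.3) = 5.2549.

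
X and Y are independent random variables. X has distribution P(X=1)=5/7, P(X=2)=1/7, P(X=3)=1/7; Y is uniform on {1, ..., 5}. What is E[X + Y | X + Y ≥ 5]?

P(X + Y ≥ 5) = 17/35.
Summing (X+Y)·P(x,y) over outcomes with X + Y ≥ 5 gives 99/35.
E[X + Y | X + Y ≥ 5] = (99/35) / (17/35) = 99/17.

99/17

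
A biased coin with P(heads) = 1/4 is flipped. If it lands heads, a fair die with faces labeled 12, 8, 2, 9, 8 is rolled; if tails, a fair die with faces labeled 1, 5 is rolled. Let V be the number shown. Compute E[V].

21/5

E[V | heads] = (12+8+2+9+8)/5 = 39/5.
E[V | tails] = (1+5)/2 = 3.
By the law of total expectation,
E[V] = (1/4)·(39/5) + (3/4)·(3) = 21/5.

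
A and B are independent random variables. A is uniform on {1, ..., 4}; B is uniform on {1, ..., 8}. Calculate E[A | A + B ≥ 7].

P(A + B ≥ 7) = 9/16.
Summing A·P(x,y) over outcomes with A + B ≥ 7 gives 25/16.
E[A | A + B ≥ 7] = (25/16) / (9/16) = 25/9.

25/9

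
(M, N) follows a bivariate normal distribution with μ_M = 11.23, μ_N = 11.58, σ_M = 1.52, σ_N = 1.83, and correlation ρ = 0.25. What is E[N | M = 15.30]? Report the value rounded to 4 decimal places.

E[N | M=x] = μ_N + ρ(σ_N/σ_M)(x − μ_M) for jointly normal variables.
E[N | M=15.30] = 11.58 + (0.25)·(1.83/1.52)·(15.30 − (11.23)) = 11.58 + (0.30099)·(4.07) = 12.8050.

12.8050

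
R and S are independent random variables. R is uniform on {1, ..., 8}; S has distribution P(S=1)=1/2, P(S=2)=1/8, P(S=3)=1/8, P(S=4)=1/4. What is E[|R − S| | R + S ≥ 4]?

179/55

P(R + S ≥ 4) = 55/64.
Summing |R−S|·P(x,y) over outcomes with R + S ≥ 4 gives 179/64.
E[|R − S| | R + S ≥ 4] = (179/64) / (55/64) = 179/55.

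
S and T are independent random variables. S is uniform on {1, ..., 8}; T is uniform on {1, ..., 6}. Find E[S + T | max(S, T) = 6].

102/11

P(max(S, T) = 6) = 11/48.
Summing (S+T)·P(x,y) over outcomes with max(S, T) = 6 gives 17/8.
E[S + T | max(S, T) = 6] = (17/8) / (11/48) = 102/11.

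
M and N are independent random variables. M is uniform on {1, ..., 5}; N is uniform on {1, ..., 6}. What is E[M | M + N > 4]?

P(M + N > 4) = 4/5.
Summing M·P(x,y) over outcomes with M + N > 4 gives 8/3.
E[M | M + N > 4] = (8/3) / (4/5) = 10/3.

10/3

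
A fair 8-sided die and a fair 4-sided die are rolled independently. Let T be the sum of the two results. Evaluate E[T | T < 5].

P(T < 5) = 3/16.
Σ over the event: 2·1/32 + 3·1/16 + 4·3/32 = 5/8.
E[T | T < 5] = (5/8) / (3/16) = 10/3.

10/3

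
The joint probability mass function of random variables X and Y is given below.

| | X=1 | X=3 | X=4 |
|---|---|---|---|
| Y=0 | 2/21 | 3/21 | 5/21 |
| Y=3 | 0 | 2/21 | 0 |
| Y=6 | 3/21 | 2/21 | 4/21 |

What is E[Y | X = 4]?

P(X = 4) = 3/7.
Σ Y·P over the event = 0·(5/21) + 6·(4/21) = 8/7.
E[Y | X = 4] = (8/7) / (3/7) = 8/3.

8/3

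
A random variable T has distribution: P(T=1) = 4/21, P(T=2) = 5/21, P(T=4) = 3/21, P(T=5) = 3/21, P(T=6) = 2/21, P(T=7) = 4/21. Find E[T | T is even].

17/5

P(T is even) = 10/21.
Σ over the event: 2·5/21 + 4·1/7 + 6·2/21 = 34/21.
E[T | T is even] = (34/21) / (10/21) = 17/5.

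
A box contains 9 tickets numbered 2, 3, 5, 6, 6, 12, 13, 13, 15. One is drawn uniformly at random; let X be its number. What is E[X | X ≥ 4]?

P(X ≥ 4) = 7/9.
Σ over the event: 5·1/9 + 6·2/9 + 12·1/9 + 13·2/9 + 15·1/9 = 70/9.
E[X | X ≥ 4] = (70/9) / (7/9) = 10.

10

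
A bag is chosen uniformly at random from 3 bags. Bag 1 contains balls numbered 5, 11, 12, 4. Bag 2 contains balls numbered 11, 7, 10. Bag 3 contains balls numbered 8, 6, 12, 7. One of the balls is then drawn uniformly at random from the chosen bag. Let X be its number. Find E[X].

E[X | bag 1] = (5+11+12+4)/4 = 8.
E[X | bag 2] = (11+7+10)/3 = 28/3.
E[X | bag 3] = (8+6+12+7)/4 = 33/4.
By the law of total expectation,
E[X] = (1/3)·(8) + (1/3)·(28/3) + (1/3)·(33/4) = 307/36.

307/36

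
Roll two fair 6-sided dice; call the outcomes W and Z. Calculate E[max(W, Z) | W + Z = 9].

11/2

Outcomes with W + Z = 9: (3,6), (4,5), (5,4), (6,3), each with probability 1/36.
E[max(W, Z) | W + Z = 9] = (6 + 5 + 5 + 6) / 4 = 11/2.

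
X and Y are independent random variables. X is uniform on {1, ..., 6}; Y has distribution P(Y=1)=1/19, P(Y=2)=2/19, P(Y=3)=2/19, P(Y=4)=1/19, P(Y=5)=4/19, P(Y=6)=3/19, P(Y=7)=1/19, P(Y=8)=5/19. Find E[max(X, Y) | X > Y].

P(X > Y) = 25/114.
Summing max(X,Y)·P(x,y) over outcomes with X > Y gives 121/114.
E[max(X, Y) | X > Y] = (121/114) / (25/114) = 121/25.

121/25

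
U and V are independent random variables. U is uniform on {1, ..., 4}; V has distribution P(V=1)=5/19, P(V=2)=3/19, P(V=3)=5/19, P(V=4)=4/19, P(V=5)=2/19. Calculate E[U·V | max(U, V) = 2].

28/11

P(max(U, V) = 2) = 11/76.
Summing UV·P(x,y) over outcomes with max(U, V) = 2 gives 7/19.
E[U·V | max(U, V) = 2] = (7/19) / (11/76) = 28/11.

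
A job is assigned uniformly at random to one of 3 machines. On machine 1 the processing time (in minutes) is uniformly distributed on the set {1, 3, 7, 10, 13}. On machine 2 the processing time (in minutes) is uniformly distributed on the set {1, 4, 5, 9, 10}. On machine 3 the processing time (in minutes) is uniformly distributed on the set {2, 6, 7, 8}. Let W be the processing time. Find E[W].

367/60

E[W | machine 1] = (1+3+7+10+13)/5 = 34/5.
E[W | machine 2] = (1+4+5+9+10)/5 = 29/5.
E[W | machine 3] = (2+6+7+8)/4 = 23/4.
By the law of total expectation,
E[W] = (1/3)·(34/5) + (1/3)·(29/5) + (1/3)·(23/4) = 367/60.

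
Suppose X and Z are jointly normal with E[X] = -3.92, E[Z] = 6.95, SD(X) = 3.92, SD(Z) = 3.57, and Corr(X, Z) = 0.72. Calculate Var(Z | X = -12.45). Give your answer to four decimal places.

6.1379

Var(Z | X=x) = (1 − ρ²)·σ_Z².
Var(Z | X=-12.45) = (3.57)²·(1 − (0.72)²) = 12.7449·0.4816 = 6.1379.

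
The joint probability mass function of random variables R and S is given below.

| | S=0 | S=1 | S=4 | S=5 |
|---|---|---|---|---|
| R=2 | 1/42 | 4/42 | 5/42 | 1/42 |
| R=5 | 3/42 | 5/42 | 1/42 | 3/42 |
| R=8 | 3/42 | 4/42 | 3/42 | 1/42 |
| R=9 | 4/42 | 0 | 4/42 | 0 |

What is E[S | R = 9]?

P(R = 9) = 4/21.
Σ S·P over the event = 0·(4/42) + 4·(4/42) = 8/21.
E[S | R = 9] = (8/21) / (4/21) = 2.

2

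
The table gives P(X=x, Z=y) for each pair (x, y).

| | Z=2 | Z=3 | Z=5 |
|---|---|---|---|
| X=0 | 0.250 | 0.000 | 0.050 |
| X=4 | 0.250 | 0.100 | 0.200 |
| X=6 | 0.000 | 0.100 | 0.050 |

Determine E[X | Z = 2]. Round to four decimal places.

P(Z = 2) = 0.500.
Summing X·P(X=x,Z=y) over the conditioning event gives 1.000.
E[X | Z = 2] = (1.000) / (0.500) = 2.0000.

2.0000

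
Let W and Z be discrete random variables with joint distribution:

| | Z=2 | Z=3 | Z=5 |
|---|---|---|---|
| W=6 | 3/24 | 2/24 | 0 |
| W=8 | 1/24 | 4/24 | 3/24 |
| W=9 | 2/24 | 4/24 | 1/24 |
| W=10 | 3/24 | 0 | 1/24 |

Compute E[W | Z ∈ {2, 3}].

P(Z ∈ {2, 3}) = 19/24.
Σ W·P over the event = 6·(3/24) + 6·(2/24) + 8·(1/24) + 8·(4/24) + 9·(2/24) + 9·(4/24) + 10·(3/24) = 77/12.
E[W | Z ∈ {2, 3}] = (77/12) / (19/24) = 154/19.

154/19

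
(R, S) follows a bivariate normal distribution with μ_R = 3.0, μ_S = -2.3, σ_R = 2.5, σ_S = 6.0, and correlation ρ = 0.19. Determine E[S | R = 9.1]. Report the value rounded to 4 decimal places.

0.4816

For a bivariate normal, E[S | R=x] = μ_S + ρ·(σ_S/σ_R)·(x − μ_R).
E[S | R=9.1] = -2.3 + (0.19)·(6.0/2.5)·(9.1 − (3.0)) = -2.3 + (0.456)·(6.1) = 0.4816.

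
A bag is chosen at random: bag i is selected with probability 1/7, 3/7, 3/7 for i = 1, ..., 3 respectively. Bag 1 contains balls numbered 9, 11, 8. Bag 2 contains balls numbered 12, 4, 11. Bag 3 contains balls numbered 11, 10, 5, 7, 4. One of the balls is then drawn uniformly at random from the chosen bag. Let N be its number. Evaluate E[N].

878/105

E[N | bag 1] = (9+11+8)/3 = 28/3.
E[N | bag 2] = (12+4+11)/3 = 9.
E[N | bag 3] = (11+10+5+7+4)/5 = 37/5.
By the law of total expectation,
E[N] = (1/7)·(28/3) + (3/7)·(9) + (3/7)·(37/5) = 878/105.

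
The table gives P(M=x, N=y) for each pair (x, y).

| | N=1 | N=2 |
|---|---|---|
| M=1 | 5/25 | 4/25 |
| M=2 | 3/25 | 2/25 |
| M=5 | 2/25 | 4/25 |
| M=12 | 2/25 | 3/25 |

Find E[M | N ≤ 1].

P(N ≤ 1) = 12/25.
Σ M·P over the event = 1·(5/25) + 2·(3/25) + 5·(2/25) + 12·(2/25) = 9/5.
E[M | N ≤ 1] = (9/5) / (12/25) = 15/4.

15/4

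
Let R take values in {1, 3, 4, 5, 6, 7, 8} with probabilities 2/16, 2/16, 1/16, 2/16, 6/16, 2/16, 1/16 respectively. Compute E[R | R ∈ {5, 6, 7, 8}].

68/11

P(R ∈ {5, 6, 7, 8}) = 11/16.
Σ over the event: 5·1/8 + 6·3/8 + 7·1/8 + 8·1/16 = 17/4.
E[R | R ∈ {5, 6, 7, 8}] = (17/4) / (11/16) = 68/11.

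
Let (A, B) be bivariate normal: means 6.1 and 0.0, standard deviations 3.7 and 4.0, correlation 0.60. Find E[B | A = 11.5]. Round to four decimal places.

3.5027

The regression of B on A has slope ρ·σ_B/σ_A and passes through (μ_A, μ_B).
E[B | A=11.5] = 0.0 + (0.60)·(4.0/3.7)·(11.5 − (6.1)) = 0.0 + (0.64865)·(5.4) = 3.5027.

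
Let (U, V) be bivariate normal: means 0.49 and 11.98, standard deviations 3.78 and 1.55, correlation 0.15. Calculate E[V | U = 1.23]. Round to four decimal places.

12.0255

E[V | U=x] = μ_V + ρ(σ_V/σ_U)(x − μ_U) for jointly normal variables.
E[V | U=1.23] = 11.98 + (0.15)·(1.55/3.78)·(1.23 − (0.49)) = 11.98 + (0.061508)·(0.74) = 12.0255.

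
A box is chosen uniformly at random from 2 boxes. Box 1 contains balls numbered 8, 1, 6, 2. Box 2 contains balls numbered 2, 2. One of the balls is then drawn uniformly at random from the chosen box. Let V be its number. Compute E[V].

25/8

E[V | box 1] = (8+1+6+2)/4 = 17/4.
E[V | box 2] = (2+2)/2 = 2.
By the law of total expectation,
E[V] = (1/2)·(17/4) + (1/2)·(2) = 25/8.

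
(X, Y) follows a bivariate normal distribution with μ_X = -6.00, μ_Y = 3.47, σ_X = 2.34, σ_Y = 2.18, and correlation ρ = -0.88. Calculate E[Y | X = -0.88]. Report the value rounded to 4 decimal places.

-0.7275

The regression of Y on X has slope ρ·σ_Y/σ_X and passes through (μ_X, μ_Y).
E[Y | X=-0.88] = 3.47 + (-0.88)·(2.18/2.34)·(-0.88 − (-6.00)) = 3.47 + (-0.81983)·(5.12) = -0.7275.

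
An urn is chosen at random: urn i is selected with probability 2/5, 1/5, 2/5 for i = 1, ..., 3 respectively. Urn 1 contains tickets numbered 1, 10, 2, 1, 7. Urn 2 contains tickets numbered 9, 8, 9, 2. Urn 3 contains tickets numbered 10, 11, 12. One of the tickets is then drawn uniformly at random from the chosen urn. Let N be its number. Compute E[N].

E[N | urn 1] = (1+10+2+1+7)/5 = 21/5.
E[N | urn 2] = (9+8+9+2)/4 = 7.
E[N | urn 3] = (10+11+12)/3 = 11.
By the law of total expectation,
E[N] = (2/5)·(21/5) + (1/5)·(7) + (2/5)·(11) = 187/25.

187/25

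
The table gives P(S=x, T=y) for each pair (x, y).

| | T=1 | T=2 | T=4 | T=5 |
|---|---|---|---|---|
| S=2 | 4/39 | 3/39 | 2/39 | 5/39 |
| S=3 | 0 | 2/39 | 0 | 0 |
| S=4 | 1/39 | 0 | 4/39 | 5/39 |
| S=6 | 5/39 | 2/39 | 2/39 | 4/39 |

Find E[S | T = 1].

P(T = 1) = 10/39.
Σ S·P over the event = 2·(4/39) + 4·(1/39) + 6·(5/39) = 14/13.
E[S | T = 1] = (14/13) / (10/39) = 21/5.

21/5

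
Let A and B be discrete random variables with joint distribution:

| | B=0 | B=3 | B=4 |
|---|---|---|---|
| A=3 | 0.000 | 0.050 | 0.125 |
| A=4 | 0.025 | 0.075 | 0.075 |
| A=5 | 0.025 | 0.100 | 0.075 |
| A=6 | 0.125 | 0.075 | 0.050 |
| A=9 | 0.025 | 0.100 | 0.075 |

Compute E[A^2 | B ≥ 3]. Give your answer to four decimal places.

33.7813

P(B ≥ 3) = 0.800.
Summing A^2·P(A=x,B=y) over the conditioning event gives 27.025.
E[A^2 | B ≥ 3] = (27.025) / (0.800) = 33.7813.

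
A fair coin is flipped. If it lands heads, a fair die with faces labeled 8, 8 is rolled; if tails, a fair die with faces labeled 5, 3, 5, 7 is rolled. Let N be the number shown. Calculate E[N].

E[N | heads] = (8+8)/2 = 8.
E[N | tails] = (5+3+5+7)/4 = 5.
E[N] = (1/2)·(8) + (1/2)·(5) = 13/2.

13/2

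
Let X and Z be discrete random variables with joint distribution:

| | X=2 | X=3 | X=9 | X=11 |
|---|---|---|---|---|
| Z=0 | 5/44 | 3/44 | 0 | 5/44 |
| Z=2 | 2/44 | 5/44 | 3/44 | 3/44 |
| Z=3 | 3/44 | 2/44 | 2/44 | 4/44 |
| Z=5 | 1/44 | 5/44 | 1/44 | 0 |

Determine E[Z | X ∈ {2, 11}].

36/23

P(X ∈ {2, 11}) = 23/44.
Σ Z·P over the event = 0·(5/44) + 2·(2/44) + 3·(3/44) + 5·(1/44) + 0·(5/44) + 2·(3/44) + 3·(4/44) = 9/11.
E[Z | X ∈ {2, 11}] = (9/11) / (23/44) = 36/23.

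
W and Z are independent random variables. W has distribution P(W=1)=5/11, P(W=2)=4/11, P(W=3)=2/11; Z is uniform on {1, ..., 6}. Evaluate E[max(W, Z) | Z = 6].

6

P(Z = 6) = 1/6.
Summing max(W,Z)·P(x,y) over outcomes with Z = 6 gives 1.
E[max(W, Z) | Z = 6] = (1) / (1/6) = 6.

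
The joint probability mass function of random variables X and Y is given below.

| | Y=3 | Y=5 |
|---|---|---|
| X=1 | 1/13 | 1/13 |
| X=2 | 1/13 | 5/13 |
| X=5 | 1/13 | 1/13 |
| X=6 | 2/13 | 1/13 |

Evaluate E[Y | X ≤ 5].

22/5

P(X ≤ 5) = 10/13.
Σ Y·P over the event = 3·(1/13) + 5·(1/13) + 3·(1/13) + 5·(5/13) + 3·(1/13) + 5·(1/13) = 44/13.
E[Y | X ≤ 5] = (44/13) / (10/13) = 22/5.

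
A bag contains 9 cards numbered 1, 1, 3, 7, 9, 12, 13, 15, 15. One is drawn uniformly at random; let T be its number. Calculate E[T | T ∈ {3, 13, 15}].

P(T ∈ {3, 13, 15}) = 4/9.
Σ over the event: 3·1/9 + 13·1/9 + 15·2/9 = 46/9.
E[T | T ∈ {3, 13, 15}] = (46/9) / (4/9) = 23/2.

23/2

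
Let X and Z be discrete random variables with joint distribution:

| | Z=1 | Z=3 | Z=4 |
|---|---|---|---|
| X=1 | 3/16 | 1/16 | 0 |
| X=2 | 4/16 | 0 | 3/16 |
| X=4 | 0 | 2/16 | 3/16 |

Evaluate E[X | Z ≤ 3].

P(Z ≤ 3) = 5/8.
Σ X·P over the event = 1·(3/16) + 1·(1/16) + 2·(4/16) + 4·(2/16) = 5/4.
E[X | Z ≤ 3] = (5/4) / (5/8) = 2.

2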